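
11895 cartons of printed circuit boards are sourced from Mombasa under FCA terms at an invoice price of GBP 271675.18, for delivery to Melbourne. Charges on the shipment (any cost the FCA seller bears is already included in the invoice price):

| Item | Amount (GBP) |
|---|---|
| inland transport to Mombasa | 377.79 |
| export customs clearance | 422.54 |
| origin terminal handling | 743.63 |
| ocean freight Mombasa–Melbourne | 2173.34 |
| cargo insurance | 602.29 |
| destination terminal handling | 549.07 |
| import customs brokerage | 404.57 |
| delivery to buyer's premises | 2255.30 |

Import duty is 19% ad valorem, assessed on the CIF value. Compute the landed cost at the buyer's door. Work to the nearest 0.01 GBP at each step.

Total landed cost: GBP 330690.32

FCA: the seller delivers export-cleared goods to the carrier; the buyer bears costs from that point.
Already in the invoice (seller's account under FCA): inland to port, export clearance — exclude.
CIF value = FCA price + origin terminal + freight + insurance = 271675.18 + 743.63 + 2173.34 + 602.29 = 275194.44
Import duty = 275194.44 × 19% = 52286.94
Buyer bears: origin terminal 743.63 + freight 2173.34 + insurance 602.29 + destination terminal 549.07 + brokerage 404.57 + delivery 2255.30 + duty 52286.94 = 59015.14
Landed cost = invoice 271675.18 + 59015.14 = 330690.32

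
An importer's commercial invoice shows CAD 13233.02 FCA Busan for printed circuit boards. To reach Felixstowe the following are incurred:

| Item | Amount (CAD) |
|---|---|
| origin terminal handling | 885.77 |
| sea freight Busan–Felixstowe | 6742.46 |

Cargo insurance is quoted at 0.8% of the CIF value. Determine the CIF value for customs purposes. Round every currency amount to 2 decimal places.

CIF value: CAD 21029.49

Let C be the CIF value. C = FCA price + pre-shipment costs + freight + 0.8% × C
C − 0.8% × C = 13233.02 + 885.77 + 6742.46
0.992 × C = 20861.25
C = 20861.25 / 0.992 = 21029.49
Insurance premium = 0.8% × 21029.49 = 168.24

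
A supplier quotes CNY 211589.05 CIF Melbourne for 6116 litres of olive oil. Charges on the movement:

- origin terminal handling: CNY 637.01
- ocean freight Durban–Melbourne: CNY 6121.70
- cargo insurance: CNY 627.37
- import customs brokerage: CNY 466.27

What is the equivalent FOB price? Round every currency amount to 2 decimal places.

Not relevant to the conversion: origin terminal — on the seller under both CIF and FOB; already in the CIF price and stays in the FOB price. brokerage — on the buyer under both terms; not part of either seller's price.
From CIF to FOB, the seller no longer bears: freight, insurance.
FOB price = 211589.05 − 6121.70 − 627.37 = 204839.98

FOB price: CNY 204839.98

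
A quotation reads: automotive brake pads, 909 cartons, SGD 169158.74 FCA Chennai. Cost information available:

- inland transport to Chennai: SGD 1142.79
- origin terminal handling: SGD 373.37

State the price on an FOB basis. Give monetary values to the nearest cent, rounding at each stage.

Not relevant to the conversion: inland to port — on the seller under both FCA and FOB; already in the FCA price and stays in the FOB price.
From FCA to FOB, the seller additionally bears: origin terminal.
FOB price = 169158.74 + 373.37 = 169532.11

FOB price: SGD 169532.11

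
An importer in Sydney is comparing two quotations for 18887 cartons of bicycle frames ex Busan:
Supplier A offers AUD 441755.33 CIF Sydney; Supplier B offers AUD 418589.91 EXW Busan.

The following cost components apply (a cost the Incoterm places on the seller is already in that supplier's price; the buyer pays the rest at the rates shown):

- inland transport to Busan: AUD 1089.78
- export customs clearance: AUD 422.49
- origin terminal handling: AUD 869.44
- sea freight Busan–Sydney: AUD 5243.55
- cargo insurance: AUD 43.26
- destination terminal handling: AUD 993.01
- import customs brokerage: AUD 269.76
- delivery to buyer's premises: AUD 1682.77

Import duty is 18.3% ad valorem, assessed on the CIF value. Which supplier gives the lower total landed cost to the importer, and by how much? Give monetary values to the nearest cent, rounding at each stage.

Supplier A (CIF):
The CIF price already equals the CIF value: 441755.33
Import duty = 441755.33 × 18.3% = 80841.23
Buyer bears (A): 993.01 + 269.76 + 1682.77 = 2945.54
Landed cost (A) = invoice 441755.33 + 2945.54 + duty 80841.23 = 525542.10
Supplier B (EXW):
CIF value = EXW price + inland to port + export clearance + origin terminal + freight + insurance = 418589.91 + 1089.78 + 422.49 + 869.44 + 5243.55 + 43.26 = 426258.43
Import duty = 426258.43 × 18.3% = 78005.29
Buyer bears (B): 1089.78 + 422.49 + 869.44 + 5243.55 + 43.26 + 993.01 + 269.76 + 1682.77 = 10614.06
Landed cost (B) = invoice 418589.91 + 10614.06 + duty 78005.29 = 507209.26
Difference = |525542.10 − 507209.26| = 18332.84

Supplier B is cheaper by AUD 18332.84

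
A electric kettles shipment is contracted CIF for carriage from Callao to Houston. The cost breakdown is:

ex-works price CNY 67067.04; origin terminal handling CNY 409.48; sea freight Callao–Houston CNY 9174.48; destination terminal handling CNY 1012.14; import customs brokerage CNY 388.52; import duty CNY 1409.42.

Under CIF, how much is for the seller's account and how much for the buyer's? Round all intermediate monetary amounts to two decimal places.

Seller: CNY 76651.00; buyer: CNY 2810.08

CIF: the seller pays costs through ocean freight and marine insurance to the destination port.
Seller's account: goods 67067.04 + origin terminal 409.48 + freight 9174.48 = 76651.00
Buyer's account: destination terminal 1012.14 + brokerage 388.52 + duty 1409.42 = 2810.08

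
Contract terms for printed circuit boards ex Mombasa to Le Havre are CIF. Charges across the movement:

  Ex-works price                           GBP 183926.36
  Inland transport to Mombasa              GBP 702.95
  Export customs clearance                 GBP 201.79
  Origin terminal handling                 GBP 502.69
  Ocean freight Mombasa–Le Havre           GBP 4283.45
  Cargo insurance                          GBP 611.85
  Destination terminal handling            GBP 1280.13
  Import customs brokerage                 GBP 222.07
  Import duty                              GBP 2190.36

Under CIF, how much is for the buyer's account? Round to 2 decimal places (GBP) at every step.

Buyer's account: GBP 3692.56

CIF: the seller pays costs through ocean freight and marine insurance to the destination port.
Seller's account: goods 183926.36 + inland to port 702.95 + export clearance 201.79 + origin terminal 502.69 + freight 4283.45 + insurance 611.85 = 190229.09
Buyer's account: destination terminal 1280.13 + brokerage 222.07 + duty 2190.36 = 3692.56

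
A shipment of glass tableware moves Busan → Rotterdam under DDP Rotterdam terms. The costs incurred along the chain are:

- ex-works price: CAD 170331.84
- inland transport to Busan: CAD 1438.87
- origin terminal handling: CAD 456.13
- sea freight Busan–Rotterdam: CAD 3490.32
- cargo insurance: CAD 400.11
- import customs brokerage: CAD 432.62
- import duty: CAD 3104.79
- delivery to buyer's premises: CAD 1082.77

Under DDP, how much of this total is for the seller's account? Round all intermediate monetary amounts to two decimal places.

DDP: the seller bears all costs including import duty.
Seller's account: goods 170331.84 + inland to port 1438.87 + origin terminal 456.13 + freight 3490.32 + insurance 400.11 + brokerage 432.62 + duty 3104.79 + delivery 1082.77 = 180737.45
Buyer's account: 0.00

Seller's account: CAD 180737.45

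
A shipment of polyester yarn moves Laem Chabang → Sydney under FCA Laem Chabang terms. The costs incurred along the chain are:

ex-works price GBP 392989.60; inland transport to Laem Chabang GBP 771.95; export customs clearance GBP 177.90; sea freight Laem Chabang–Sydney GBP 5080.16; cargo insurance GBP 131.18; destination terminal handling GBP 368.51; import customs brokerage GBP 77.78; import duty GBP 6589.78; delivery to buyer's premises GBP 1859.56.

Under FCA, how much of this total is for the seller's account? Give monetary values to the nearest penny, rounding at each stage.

Seller's account: GBP 393939.45

FCA: the seller delivers export-cleared goods to the carrier; the buyer bears costs from that point.
Seller's account: goods 392989.60 + inland to port 771.95 + export clearance 177.90 = 393939.45
Buyer's account: freight 5080.16 + insurance 131.18 + destination terminal 368.51 + brokerage 77.78 + duty 6589.78 + delivery 1859.56 = 14106.97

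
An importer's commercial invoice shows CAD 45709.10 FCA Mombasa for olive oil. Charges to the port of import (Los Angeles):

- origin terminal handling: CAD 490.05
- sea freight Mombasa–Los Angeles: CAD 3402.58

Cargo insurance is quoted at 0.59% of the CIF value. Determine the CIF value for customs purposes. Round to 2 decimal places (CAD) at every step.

Let C be the CIF value. C = FCA price + pre-shipment costs + freight + 0.59% × C
C − 0.59% × C = 45709.10 + 490.05 + 3402.58
0.9941 × C = 49601.73
C = 49601.73 / 0.9941 = 49896.12
Insurance premium = 0.59% × 49896.12 = 294.39

CIF value: CAD 49896.12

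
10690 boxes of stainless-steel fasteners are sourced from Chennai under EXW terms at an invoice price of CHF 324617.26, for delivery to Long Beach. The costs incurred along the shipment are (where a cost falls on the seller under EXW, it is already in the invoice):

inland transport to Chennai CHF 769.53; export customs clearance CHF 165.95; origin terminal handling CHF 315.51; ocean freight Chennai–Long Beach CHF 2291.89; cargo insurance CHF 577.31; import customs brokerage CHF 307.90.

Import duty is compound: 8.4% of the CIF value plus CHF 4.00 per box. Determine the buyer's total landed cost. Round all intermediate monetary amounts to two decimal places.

Total landed cost: CHF 399419.30

EXW: the seller makes goods available at their premises; the buyer bears all onward costs.
CIF value = EXW price + inland to port + export clearance + origin terminal + freight + insurance = 324617.26 + 769.53 + 165.95 + 315.51 + 2291.89 + 577.31 = 328737.45
Ad valorem component: 328737.45 × 8.4% = 27613.95
Specific component: 10690 × 4.00 = 42760.00
Import duty = 27613.95 + 42760.00 = 70373.95
Buyer bears: inland to port 769.53 + export clearance 165.95 + origin terminal 315.51 + freight 2291.89 + insurance 577.31 + brokerage 307.90 + duty 70373.95 = 74802.04
Landed cost = invoice 324617.26 + 74802.04 = 399419.30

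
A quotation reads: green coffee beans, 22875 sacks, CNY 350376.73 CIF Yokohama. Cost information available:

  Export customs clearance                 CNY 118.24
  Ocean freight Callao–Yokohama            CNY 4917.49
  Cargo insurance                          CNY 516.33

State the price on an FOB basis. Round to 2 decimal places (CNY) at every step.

Not relevant to the conversion: export clearance — on the seller under both CIF and FOB; already in the CIF price and stays in the FOB price.
From CIF to FOB, the seller no longer bears: freight, insurance.
FOB price = 350376.73 − 4917.49 − 516.33 = 344942.91

FOB price: CNY 344942.91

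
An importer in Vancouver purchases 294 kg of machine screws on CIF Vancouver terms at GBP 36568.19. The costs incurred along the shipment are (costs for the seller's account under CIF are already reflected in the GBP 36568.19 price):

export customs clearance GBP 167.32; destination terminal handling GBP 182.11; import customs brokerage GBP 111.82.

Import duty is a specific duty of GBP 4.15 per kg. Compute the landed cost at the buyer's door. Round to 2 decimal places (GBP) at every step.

Total landed cost: GBP 38082.22

CIF: the seller pays costs through ocean freight and marine insurance to the destination port.
Already in the invoice (seller's account under CIF): export clearance — exclude.
The CIF price already equals the CIF value: 36568.19
Import duty = 294 × 4.15 = 1220.10
Buyer bears: destination terminal 182.11 + brokerage 111.82 + duty 1220.10 = 1514.03
Landed cost = invoice 36568.19 + 1514.03 = 38082.22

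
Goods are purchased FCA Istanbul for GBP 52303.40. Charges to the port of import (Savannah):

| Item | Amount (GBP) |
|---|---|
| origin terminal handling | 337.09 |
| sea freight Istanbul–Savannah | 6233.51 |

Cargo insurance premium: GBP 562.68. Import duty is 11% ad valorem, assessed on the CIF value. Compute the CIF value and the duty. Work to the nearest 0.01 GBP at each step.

CIF = FCA price + pre-shipment costs + freight + insurance
CIF = 52303.40 + 337.09 + 6233.51 + 562.68 = 59436.68
Import duty = 59436.68 × 11% = 6538.03

CIF value: GBP 59436.68; import duty: GBP 6538.03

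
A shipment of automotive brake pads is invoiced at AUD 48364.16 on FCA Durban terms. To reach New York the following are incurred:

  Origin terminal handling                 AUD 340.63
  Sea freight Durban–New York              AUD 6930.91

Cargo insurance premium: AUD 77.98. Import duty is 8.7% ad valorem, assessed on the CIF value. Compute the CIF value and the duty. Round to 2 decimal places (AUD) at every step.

CIF = FCA price + pre-shipment costs + freight + insurance
CIF = 48364.16 + 340.63 + 6930.91 + 77.98 = 55713.68
Import duty = 55713.68 × 8.7% = 4847.09

CIF value: AUD 55713.68; import duty: AUD 4847.09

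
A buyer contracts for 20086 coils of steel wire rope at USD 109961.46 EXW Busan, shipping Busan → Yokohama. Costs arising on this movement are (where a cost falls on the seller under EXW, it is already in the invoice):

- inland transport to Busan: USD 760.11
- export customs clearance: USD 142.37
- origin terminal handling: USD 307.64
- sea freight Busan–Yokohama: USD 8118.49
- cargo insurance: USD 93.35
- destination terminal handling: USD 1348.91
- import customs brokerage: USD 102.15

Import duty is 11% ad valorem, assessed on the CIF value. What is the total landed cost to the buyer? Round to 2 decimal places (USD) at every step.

Total landed cost: USD 133966.66

EXW: the seller makes goods available at their premises; the buyer bears all onward costs.
CIF value = EXW price + inland to port + export clearance + origin terminal + freight + insurance = 109961.46 + 760.11 + 142.37 + 307.64 + 8118.49 + 93.35 = 119383.42
Import duty = 119383.42 × 11% = 13132.18
Buyer bears: inland to port 760.11 + export clearance 142.37 + origin terminal 307.64 + freight 8118.49 + insurance 93.35 + destination terminal 1348.91 + brokerage 102.15 + duty 13132.18 = 24005.20
Landed cost = invoice 109961.46 + 24005.20 = 133966.66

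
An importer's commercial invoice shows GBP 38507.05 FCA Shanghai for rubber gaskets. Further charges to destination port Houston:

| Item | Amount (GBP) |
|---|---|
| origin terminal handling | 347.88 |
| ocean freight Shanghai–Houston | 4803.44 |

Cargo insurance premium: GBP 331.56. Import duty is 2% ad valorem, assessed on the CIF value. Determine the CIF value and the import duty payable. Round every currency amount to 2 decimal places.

CIF = FCA price + pre-shipment costs + freight + insurance
CIF = 38507.05 + 347.88 + 4803.44 + 331.56 = 43989.93
Import duty = 43989.93 × 2% = 879.80

CIF value: GBP 43989.93; import duty: GBP 879.80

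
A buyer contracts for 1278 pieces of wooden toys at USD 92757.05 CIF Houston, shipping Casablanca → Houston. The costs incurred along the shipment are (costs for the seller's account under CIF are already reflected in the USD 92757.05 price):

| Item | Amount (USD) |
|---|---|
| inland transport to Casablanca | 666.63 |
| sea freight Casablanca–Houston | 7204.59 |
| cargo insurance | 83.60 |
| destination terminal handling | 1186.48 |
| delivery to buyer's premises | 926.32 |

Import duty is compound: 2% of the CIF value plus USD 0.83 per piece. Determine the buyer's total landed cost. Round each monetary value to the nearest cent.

CIF: the seller pays costs through ocean freight and marine insurance to the destination port.
Already in the invoice (seller's account under CIF): inland to port, freight, insurance — exclude.
The CIF price already equals the CIF value: 92757.05
Ad valorem component: 92757.05 × 2% = 1855.14
Specific component: 1278 × 0.83 = 1060.74
Import duty = 1855.14 + 1060.74 = 2915.88
Buyer bears: destination terminal 1186.48 + delivery 926.32 + duty 2915.88 = 5028.68
Landed cost = invoice 92757.05 + 5028.68 = 97785.73

Total landed cost: USD 97785.73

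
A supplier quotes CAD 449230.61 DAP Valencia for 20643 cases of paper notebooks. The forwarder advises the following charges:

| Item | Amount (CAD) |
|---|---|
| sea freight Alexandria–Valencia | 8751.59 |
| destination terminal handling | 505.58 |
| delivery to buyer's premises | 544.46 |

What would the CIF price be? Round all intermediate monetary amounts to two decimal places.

Not relevant to the conversion: freight — on the seller under both DAP and CIF; already in the DAP price and stays in the CIF price.
From DAP to CIF, the seller no longer bears: destination terminal, delivery.
CIF price = 449230.61 − 505.58 − 544.46 = 448180.57

CIF price: CAD 448180.57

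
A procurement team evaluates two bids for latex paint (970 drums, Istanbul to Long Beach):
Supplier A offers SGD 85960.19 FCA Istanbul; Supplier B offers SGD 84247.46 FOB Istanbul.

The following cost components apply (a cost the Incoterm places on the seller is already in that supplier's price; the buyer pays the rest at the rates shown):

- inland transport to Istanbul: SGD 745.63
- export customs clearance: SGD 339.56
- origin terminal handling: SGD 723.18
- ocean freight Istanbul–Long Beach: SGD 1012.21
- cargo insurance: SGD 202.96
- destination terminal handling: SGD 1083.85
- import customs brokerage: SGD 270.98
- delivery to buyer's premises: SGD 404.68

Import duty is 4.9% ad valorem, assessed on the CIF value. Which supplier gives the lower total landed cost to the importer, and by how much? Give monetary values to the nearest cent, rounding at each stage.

Supplier A (FCA):
CIF value = FCA price + origin terminal + freight + insurance = 85960.19 + 723.18 + 1012.21 + 202.96 = 87898.54
Import duty = 87898.54 × 4.9% = 4307.03
Buyer bears (A): 723.18 + 1012.21 + 202.96 + 1083.85 + 270.98 + 404.68 = 3697.86
Landed cost (A) = invoice 85960.19 + 3697.86 + duty 4307.03 = 93965.08
Supplier B (FOB):
CIF value = FOB price + freight + insurance = 84247.46 + 1012.21 + 202.96 = 85462.63
Import duty = 85462.63 × 4.9% = 4187.67
Buyer bears (B): 1012.21 + 202.96 + 1083.85 + 270.98 + 404.68 = 2974.68
Landed cost (B) = invoice 84247.46 + 2974.68 + duty 4187.67 = 91409.81
Difference = |93965.08 − 91409.81| = 2555.27

Supplier B is cheaper by SGD 2555.27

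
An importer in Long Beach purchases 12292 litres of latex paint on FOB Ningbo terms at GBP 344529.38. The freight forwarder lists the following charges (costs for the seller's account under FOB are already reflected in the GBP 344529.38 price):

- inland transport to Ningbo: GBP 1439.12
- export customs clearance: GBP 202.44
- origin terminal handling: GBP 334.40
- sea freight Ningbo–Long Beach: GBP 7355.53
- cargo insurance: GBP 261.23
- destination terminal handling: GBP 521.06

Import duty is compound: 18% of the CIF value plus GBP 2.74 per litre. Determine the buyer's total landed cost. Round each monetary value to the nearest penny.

Total landed cost: GBP 449733.59

FOB: the seller bears costs until goods are on board at the origin port; the buyer bears freight, insurance and all costs thereafter.
Already in the invoice (seller's account under FOB): inland to port, export clearance, origin terminal — exclude.
CIF value = FOB price + freight + insurance = 344529.38 + 7355.53 + 261.23 = 352146.14
Ad valorem component: 352146.14 × 18% = 63386.31
Specific component: 12292 × 2.74 = 33680.08
Import duty = 63386.31 + 33680.08 = 97066.39
Buyer bears: freight 7355.53 + insurance 261.23 + destination terminal 521.06 + duty 97066.39 = 105204.21
Landed cost = invoice 344529.38 + 105204.21 = 449733.59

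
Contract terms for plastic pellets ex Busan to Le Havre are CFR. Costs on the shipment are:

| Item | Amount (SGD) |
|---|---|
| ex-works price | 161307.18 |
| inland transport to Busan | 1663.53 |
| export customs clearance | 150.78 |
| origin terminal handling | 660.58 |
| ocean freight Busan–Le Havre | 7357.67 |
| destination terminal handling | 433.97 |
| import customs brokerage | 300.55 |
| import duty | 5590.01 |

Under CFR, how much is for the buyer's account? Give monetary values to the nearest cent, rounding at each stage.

Buyer's account: SGD 6324.53

CFR: the seller pays costs through ocean freight to the destination port, but not insurance.
Seller's account: goods 161307.18 + inland to port 1663.53 + export clearance 150.78 + origin terminal 660.58 + freight 7357.67 = 171139.74
Buyer's account: destination terminal 433.97 + brokerage 300.55 + duty 5590.01 = 6324.53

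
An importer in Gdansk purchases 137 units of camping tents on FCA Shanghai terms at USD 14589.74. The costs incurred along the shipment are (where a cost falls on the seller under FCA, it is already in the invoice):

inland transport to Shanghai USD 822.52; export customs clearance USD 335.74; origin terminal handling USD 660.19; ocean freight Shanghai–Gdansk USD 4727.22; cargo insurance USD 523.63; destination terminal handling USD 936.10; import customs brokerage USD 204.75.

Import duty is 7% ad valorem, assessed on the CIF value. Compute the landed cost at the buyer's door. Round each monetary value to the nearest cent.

Total landed cost: USD 23076.68

FCA: the seller delivers export-cleared goods to the carrier; the buyer bears costs from that point.
Already in the invoice (seller's account under FCA): inland to port, export clearance — exclude.
CIF value = FCA price + origin terminal + freight + insurance = 14589.74 + 660.19 + 4727.22 + 523.63 = 20500.78
Import duty = 20500.78 × 7% = 1435.05
Buyer bears: origin terminal 660.19 + freight 4727.22 + insurance 523.63 + destination terminal 936.10 + brokerage 204.75 + duty 1435.05 = 8486.94
Landed cost = invoice 14589.74 + 8486.94 = 23076.68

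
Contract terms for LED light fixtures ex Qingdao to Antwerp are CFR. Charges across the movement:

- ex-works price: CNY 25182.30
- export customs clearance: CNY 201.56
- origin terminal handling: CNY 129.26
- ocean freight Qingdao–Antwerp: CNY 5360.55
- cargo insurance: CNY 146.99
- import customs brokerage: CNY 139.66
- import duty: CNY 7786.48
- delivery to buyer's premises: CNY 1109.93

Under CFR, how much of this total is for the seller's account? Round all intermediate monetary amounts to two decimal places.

CFR: the seller pays costs through ocean freight to the destination port, but not insurance.
Seller's account: goods 25182.30 + export clearance 201.56 + origin terminal 129.26 + freight 5360.55 = 30873.67
Buyer's account: insurance 146.99 + brokerage 139.66 + duty 7786.48 + delivery 1109.93 = 9183.06

Seller's account: CNY 30873.67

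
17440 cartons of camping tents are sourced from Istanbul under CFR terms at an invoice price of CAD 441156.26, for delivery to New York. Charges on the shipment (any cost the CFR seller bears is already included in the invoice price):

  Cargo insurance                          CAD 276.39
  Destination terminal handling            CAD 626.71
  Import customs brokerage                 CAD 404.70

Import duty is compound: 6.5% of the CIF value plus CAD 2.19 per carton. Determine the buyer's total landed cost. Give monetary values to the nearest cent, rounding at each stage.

Total landed cost: CAD 509350.78

CFR: the seller pays costs through ocean freight to the destination port, but not insurance.
CIF value = CFR price + insurance = 441156.26 + 276.39 = 441432.65
Ad valorem component: 441432.65 × 6.5% = 28693.12
Specific component: 17440 × 2.19 = 38193.60
Import duty = 28693.12 + 38193.60 = 66886.72
Buyer bears: insurance 276.39 + destination terminal 626.71 + brokerage 404.70 + duty 66886.72 = 68194.52
Landed cost = invoice 441156.26 + 68194.52 = 509350.78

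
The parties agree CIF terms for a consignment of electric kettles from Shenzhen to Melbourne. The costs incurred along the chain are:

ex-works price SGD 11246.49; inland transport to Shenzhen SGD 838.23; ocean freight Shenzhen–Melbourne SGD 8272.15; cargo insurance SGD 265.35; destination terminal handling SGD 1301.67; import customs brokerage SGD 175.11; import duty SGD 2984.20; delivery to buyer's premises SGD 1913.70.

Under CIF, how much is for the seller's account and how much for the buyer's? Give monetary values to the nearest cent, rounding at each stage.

Seller: SGD 20622.22; buyer: SGD 6374.68

CIF: the seller pays costs through ocean freight and marine insurance to the destination port.
Seller's account: goods 11246.49 + inland to port 838.23 + freight 8272.15 + insurance 265.35 = 20622.22
Buyer's account: destination terminal 1301.67 + brokerage 175.11 + duty 2984.20 + delivery 1913.70 = 6374.68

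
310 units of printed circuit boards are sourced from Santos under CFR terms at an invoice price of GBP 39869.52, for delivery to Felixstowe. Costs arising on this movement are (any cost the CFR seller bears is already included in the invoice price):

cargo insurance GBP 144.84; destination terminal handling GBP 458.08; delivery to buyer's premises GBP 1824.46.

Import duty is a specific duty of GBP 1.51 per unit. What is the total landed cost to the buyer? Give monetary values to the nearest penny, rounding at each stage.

CFR: the seller pays costs through ocean freight to the destination port, but not insurance.
CIF value = CFR price + insurance = 39869.52 + 144.84 = 40014.36
Import duty = 310 × 1.51 = 468.10
Buyer bears: insurance 144.84 + destination terminal 458.08 + delivery 1824.46 + duty 468.10 = 2895.48
Landed cost = invoice 39869.52 + 2895.48 = 42765.00

Total landed cost: GBP 42765.00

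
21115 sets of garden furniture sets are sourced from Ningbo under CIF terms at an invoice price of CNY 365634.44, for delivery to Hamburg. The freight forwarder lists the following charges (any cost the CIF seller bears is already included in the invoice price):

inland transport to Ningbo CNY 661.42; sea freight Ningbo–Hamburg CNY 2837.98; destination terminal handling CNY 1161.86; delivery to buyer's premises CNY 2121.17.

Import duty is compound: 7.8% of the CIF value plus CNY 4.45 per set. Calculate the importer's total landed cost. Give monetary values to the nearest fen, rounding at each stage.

Total landed cost: CNY 491398.71

CIF: the seller pays costs through ocean freight and marine insurance to the destination port.
Already in the invoice (seller's account under CIF): inland to port, freight — exclude.
The CIF price already equals the CIF value: 365634.44
Ad valorem component: 365634.44 × 7.8% = 28519.49
Specific component: 21115 × 4.45 = 93961.75
Import duty = 28519.49 + 93961.75 = 122481.24
Buyer bears: destination terminal 1161.86 + delivery 2121.17 + duty 122481.24 = 125764.27
Landed cost = invoice 365634.44 + 125764.27 = 491398.71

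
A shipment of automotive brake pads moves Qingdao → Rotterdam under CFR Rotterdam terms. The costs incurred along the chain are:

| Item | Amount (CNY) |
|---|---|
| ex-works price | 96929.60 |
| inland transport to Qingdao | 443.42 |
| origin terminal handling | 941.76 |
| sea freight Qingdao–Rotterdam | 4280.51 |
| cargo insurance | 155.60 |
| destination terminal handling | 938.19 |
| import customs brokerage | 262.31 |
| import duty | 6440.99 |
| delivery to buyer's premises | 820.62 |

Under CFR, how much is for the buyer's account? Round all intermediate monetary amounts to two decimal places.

CFR: the seller pays costs through ocean freight to the destination port, but not insurance.
Seller's account: goods 96929.60 + inland to port 443.42 + origin terminal 941.76 + freight 4280.51 = 102595.29
Buyer's account: insurance 155.60 + destination terminal 938.19 + brokerage 262.31 + duty 6440.99 + delivery 820.62 = 8617.71

Buyer's account: CNY 8617.71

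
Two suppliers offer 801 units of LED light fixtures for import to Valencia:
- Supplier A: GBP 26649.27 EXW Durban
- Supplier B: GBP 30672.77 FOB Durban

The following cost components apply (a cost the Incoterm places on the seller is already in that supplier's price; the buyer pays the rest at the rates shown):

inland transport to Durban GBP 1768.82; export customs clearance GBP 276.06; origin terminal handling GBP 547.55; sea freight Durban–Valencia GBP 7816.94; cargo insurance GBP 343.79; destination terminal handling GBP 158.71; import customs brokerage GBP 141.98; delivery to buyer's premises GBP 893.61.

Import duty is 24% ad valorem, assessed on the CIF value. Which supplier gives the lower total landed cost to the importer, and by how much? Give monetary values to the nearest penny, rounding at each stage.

Supplier A (EXW):
CIF value = EXW price + inland to port + export clearance + origin terminal + freight + insurance = 26649.27 + 1768.82 + 276.06 + 547.55 + 7816.94 + 343.79 = 37402.43
Import duty = 37402.43 × 24% = 8976.58
Buyer bears (A): 1768.82 + 276.06 + 547.55 + 7816.94 + 343.79 + 158.71 + 141.98 + 893.61 = 11947.46
Landed cost (A) = invoice 26649.27 + 11947.46 + duty 8976.58 = 47573.31
Supplier B (FOB):
CIF value = FOB price + freight + insurance = 30672.77 + 7816.94 + 343.79 = 38833.50
Import duty = 38833.50 × 24% = 9320.04
Buyer bears (B): 7816.94 + 343.79 + 158.71 + 141.98 + 893.61 = 9355.03
Landed cost (B) = invoice 30672.77 + 9355.03 + duty 9320.04 = 49347.84
Difference = |47573.31 − 49347.84| = 1774.53

Supplier A is cheaper by GBP 1774.53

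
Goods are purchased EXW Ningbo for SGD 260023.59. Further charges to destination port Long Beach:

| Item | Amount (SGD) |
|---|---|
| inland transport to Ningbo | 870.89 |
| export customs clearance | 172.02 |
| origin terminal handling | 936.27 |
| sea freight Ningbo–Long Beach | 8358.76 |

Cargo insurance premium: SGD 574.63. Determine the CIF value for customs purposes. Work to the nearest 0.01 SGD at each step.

CIF value: SGD 270936.16

CIF = EXW price + pre-shipment costs + freight + insurance
CIF = 260023.59 + 870.89 + 172.02 + 936.27 + 8358.76 + 574.63 = 270936.16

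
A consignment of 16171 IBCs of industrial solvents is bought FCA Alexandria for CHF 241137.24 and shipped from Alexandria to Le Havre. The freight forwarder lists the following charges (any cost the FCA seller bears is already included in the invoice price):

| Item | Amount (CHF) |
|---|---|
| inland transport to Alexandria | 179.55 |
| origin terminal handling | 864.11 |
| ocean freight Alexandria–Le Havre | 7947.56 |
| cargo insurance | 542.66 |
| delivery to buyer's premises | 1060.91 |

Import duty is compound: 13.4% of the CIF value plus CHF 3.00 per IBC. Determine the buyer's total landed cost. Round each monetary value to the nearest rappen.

FCA: the seller delivers export-cleared goods to the carrier; the buyer bears costs from that point.
Already in the invoice (seller's account under FCA): inland to port — exclude.
CIF value = FCA price + origin terminal + freight + insurance = 241137.24 + 864.11 + 7947.56 + 542.66 = 250491.57
Ad valorem component: 250491.57 × 13.4% = 33565.87
Specific component: 16171 × 3.00 = 48513.00
Import duty = 33565.87 + 48513.00 = 82078.87
Buyer bears: origin terminal 864.11 + freight 7947.56 + insurance 542.66 + delivery 1060.91 + duty 82078.87 = 92494.11
Landed cost = invoice 241137.24 + 92494.11 = 333631.35

Total landed cost: CHF 333631.35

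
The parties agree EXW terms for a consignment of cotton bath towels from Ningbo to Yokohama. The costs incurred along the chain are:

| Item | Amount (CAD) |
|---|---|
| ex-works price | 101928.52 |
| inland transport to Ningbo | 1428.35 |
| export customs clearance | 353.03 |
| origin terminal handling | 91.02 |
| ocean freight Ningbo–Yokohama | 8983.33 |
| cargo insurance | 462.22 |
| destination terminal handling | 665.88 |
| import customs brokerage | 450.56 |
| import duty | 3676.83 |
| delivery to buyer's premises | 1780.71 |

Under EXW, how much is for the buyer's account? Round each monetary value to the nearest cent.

Buyer's account: CAD 17891.93

EXW: the seller makes goods available at their premises; the buyer bears all onward costs.
Seller's account: goods 101928.52 = 101928.52
Buyer's account: inland to port 1428.35 + export clearance 353.03 + origin terminal 91.02 + freight 8983.33 + insurance 462.22 + destination terminal 665.88 + brokerage 450.56 + duty 3676.83 + delivery 1780.71 = 17891.93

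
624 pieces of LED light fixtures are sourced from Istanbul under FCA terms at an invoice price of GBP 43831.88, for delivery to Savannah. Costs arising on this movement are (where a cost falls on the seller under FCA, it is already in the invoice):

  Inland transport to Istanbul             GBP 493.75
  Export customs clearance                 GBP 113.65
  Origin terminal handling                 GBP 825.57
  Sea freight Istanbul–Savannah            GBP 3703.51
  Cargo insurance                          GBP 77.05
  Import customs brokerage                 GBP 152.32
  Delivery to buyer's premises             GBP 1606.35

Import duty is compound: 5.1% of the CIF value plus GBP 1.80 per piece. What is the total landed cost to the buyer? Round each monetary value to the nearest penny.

Total landed cost: GBP 53790.22

FCA: the seller delivers export-cleared goods to the carrier; the buyer bears costs from that point.
Already in the invoice (seller's account under FCA): inland to port, export clearance — exclude.
CIF value = FCA price + origin terminal + freight + insurance = 43831.88 + 825.57 + 3703.51 + 77.05 = 48438.01
Ad valorem component: 48438.01 × 5.1% = 2470.34
Specific component: 624 × 1.80 = 1123.20
Import duty = 2470.34 + 1123.20 = 3593.54
Buyer bears: origin terminal 825.57 + freight 3703.51 + insurance 77.05 + brokerage 152.32 + delivery 1606.35 + duty 3593.54 = 9958.34
Landed cost = invoice 43831.88 + 9958.34 = 53790.22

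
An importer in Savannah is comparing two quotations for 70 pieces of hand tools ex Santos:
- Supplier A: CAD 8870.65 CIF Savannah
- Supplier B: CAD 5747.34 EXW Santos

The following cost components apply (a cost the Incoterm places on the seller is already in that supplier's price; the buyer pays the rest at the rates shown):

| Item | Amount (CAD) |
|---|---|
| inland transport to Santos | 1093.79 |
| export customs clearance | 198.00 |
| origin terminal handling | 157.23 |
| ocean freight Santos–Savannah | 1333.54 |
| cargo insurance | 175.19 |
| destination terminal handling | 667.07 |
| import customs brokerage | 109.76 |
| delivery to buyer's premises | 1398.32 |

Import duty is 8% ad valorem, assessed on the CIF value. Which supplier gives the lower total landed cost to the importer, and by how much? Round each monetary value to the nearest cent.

Supplier B is cheaper by CAD 178.80

Supplier A (CIF):
The CIF price already equals the CIF value: 8870.65
Import duty = 8870.65 × 8% = 709.65
Buyer bears (A): 667.07 + 109.76 + 1398.32 = 2175.15
Landed cost (A) = invoice 8870.65 + 2175.15 + duty 709.65 = 11755.45
Supplier B (EXW):
CIF value = EXW price + inland to port + export clearance + origin terminal + freight + insurance = 5747.34 + 1093.79 + 198.00 + 157.23 + 1333.54 + 175.19 = 8705.09
Import duty = 8705.09 × 8% = 696.41
Buyer bears (B): 1093.79 + 198.00 + 157.23 + 1333.54 + 175.19 + 667.07 + 109.76 + 1398.32 = 5132.90
Landed cost (B) = invoice 5747.34 + 5132.90 + duty 696.41 = 11576.65
Difference = |11755.45 − 11576.65| = 178.80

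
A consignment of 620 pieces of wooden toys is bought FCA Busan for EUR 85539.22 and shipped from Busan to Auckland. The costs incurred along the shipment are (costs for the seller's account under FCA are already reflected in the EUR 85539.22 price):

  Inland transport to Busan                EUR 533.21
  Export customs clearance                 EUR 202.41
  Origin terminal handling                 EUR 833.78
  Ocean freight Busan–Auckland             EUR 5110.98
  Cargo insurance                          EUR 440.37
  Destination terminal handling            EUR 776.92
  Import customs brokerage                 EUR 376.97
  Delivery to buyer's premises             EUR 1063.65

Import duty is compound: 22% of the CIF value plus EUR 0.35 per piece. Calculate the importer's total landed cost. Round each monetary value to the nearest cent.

FCA: the seller delivers export-cleared goods to the carrier; the buyer bears costs from that point.
Already in the invoice (seller's account under FCA): inland to port, export clearance — exclude.
CIF value = FCA price + origin terminal + freight + insurance = 85539.22 + 833.78 + 5110.98 + 440.37 = 91924.35
Ad valorem component: 91924.35 × 22% = 20223.36
Specific component: 620 × 0.35 = 217.00
Import duty = 20223.36 + 217.00 = 20440.36
Buyer bears: origin terminal 833.78 + freight 5110.98 + insurance 440.37 + destination terminal 776.92 + brokerage 376.97 + delivery 1063.65 + duty 20440.36 = 29043.03
Landed cost = invoice 85539.22 + 29043.03 = 114582.25

Total landed cost: EUR 114582.25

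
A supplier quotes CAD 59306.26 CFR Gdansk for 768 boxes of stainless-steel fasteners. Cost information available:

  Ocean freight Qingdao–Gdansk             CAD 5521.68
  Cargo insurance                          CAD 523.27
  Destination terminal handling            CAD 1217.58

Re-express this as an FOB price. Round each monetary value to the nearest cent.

Not relevant to the conversion: insurance, destination terminal — on the buyer under both terms; not part of either seller's price.
From CFR to FOB, the seller no longer bears: freight.
FOB price = 59306.26 − 5521.68 = 53784.58

FOB price: CAD 53784.58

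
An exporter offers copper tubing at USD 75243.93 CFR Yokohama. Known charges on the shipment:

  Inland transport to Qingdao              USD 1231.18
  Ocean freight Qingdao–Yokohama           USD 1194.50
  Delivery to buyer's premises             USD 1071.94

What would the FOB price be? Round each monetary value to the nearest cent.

Not relevant to the conversion: inland to port — on the seller under both CFR and FOB; already in the CFR price and stays in the FOB price. delivery — on the buyer under both terms; not part of either seller's price.
From CFR to FOB, the seller no longer bears: freight.
FOB price = 75243.93 − 1194.50 = 74049.43

FOB price: USD 74049.43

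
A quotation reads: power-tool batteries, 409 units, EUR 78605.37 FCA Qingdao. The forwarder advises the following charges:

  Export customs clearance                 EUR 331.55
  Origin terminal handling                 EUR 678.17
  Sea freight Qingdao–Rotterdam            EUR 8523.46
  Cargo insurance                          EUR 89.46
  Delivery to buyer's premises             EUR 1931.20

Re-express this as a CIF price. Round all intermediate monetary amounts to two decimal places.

Not relevant to the conversion: export clearance — on the seller under both FCA and CIF; already in the FCA price and stays in the CIF price. delivery — on the buyer under both terms; not part of either seller's price.
From FCA to CIF, the seller additionally bears: origin terminal, freight, insurance.
CIF price = 78605.37 + 678.17 + 8523.46 + 89.46 = 87896.46

CIF price: EUR 87896.46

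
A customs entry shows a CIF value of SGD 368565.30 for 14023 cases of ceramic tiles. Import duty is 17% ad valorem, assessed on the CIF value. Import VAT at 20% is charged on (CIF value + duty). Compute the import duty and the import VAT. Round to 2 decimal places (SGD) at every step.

Import duty = 368565.30 × 17% = 62656.10
VAT base = CIF + duty = 368565.30 + 62656.10 = 431221.40
Import VAT = 431221.40 × 20% = 86244.28

Import duty: SGD 62656.10; import VAT: SGD 86244.28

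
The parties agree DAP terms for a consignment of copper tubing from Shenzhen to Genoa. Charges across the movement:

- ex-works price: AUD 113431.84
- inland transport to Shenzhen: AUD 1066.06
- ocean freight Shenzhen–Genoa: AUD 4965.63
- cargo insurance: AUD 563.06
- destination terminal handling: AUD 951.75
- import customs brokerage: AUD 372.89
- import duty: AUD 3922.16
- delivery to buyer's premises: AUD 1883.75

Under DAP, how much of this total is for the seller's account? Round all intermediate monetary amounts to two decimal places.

DAP: the seller bears all costs to the named destination except import duty and clearance.
Seller's account: goods 113431.84 + inland to port 1066.06 + freight 4965.63 + insurance 563.06 + destination terminal 951.75 + delivery 1883.75 = 122862.09
Buyer's account: brokerage 372.89 + duty 3922.16 = 4295.05

Seller's account: AUD 122862.09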